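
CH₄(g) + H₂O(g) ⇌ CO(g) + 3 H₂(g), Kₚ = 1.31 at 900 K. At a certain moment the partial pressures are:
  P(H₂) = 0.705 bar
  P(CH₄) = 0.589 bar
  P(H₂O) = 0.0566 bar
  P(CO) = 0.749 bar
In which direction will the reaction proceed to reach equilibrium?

in the reverse direction

Qₚ = P(CO)·P(H₂)³ / (P(CH₄)·P(H₂O)) = (0.749)·(0.705)³ / ((0.589)·(0.0566)) = 7.87
Qₚ = 7.87 > Kₚ = 1.31, so the reverse reaction proceeds.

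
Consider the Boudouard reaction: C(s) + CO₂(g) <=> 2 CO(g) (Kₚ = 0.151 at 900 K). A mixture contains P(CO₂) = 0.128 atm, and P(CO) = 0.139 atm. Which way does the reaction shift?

(C is a pure solid — omitted from Qₚ.)
Qₚ = P(CO)² / P(CO₂) = (0.139)² / (0.128) = 0.151
Qₚ = 0.151 = Kₚ, so the system is already at equilibrium.

no net change (already at equilibrium)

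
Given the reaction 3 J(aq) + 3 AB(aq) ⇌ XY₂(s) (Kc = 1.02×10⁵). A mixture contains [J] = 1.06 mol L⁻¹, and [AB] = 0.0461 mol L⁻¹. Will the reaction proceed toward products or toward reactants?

toward products

(XY₂ is a pure solid — omitted from Qc.)
Qc = 1 / ([J]³·[AB]³) = 1 / ((1.06)³·(0.0461)³) = 8570
Qc = 8570 < Kc = 1.02×10⁵, so the forward reaction proceeds.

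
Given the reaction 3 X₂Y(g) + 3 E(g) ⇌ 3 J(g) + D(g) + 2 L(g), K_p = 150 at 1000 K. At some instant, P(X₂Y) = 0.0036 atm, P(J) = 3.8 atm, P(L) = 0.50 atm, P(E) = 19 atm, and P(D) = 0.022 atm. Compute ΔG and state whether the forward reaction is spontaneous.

ΔG = 15.3 kJ/mol; the forward reaction is non-spontaneous

Q_p = P(J)³·P(D)·P(L)² / (P(X₂Y)³·P(E)³) = (3.8)³·(0.022)·(0.50)² / ((0.0036)³·(19)³) = 943
ΔG = RT ln(Q_p/K_p) = (8.314 J mol⁻¹ K⁻¹)(1000 K) × ln(943/150)
   = (8.314 kJ/mol)(1.838) = 15.3 kJ/mol
ΔG > 0, so the forward reaction is non-spontaneous (proceeds in reverse).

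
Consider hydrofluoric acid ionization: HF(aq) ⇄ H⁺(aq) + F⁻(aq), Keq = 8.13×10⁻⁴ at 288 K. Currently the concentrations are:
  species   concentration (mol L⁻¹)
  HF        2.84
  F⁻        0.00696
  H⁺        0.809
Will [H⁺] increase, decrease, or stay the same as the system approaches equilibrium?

decrease

Q = [H⁺]·[F⁻] / [HF] = (0.809)·(0.00696) / (2.84) = 0.00198
Q = 0.00198 > Keq = 8.13×10⁻⁴: net reverse reaction.
H⁺ is a product, so it decreases.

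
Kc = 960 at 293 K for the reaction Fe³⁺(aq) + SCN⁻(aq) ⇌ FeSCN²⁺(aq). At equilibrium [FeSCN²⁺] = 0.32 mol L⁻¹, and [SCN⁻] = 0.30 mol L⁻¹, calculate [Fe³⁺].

At equilibrium, Kc = [FeSCN²⁺] / ([Fe³⁺]·[SCN⁻]) = 960.
(0.32) / (([Fe³⁺])·(0.30)) = 960
[Fe³⁺] = 0.00111 = 0.0011 mol L⁻¹

[Fe³⁺] = 0.0011 mol L⁻¹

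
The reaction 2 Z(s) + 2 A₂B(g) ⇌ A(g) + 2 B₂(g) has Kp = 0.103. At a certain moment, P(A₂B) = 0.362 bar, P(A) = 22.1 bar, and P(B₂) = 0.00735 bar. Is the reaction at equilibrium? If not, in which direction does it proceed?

to the right

(Z is a pure solid — omitted from Qp.)
Qp = P(A)·P(B₂)² / P(A₂B)² = (22.1)·(0.00735)² / (0.362)² = 0.00911
Qp = 0.00911 < Kp = 0.103, so the forward reaction proceeds.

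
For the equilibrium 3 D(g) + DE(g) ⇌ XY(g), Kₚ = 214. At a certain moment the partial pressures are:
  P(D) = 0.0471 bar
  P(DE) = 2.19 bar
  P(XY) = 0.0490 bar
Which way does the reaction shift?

Qₚ = P(XY) / (P(D)³·P(DE)) = (0.0490) / ((0.0471)³·(2.19)) = 214
Qₚ = 214 = Kₚ, so the system is already at equilibrium.

at equilibrium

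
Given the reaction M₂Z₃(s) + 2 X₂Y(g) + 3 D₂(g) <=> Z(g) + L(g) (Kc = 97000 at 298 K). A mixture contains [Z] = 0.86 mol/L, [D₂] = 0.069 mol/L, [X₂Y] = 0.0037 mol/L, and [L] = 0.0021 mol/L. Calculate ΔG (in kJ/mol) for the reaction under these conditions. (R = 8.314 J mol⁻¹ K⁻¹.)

ΔG = 3.52 kJ/mol

(M₂Z₃ is a pure solid — omitted from Qc.)
Qc = [Z]·[L] / ([X₂Y]²·[D₂]³) = (0.86)·(0.0021) / ((0.0037)²·(0.069)³) = 4.02e5
ΔG = RT ln(Qc/Kc) = (8.314 J mol⁻¹ K⁻¹)(298 K) × ln(4.02e5/97000)
   = (2.478 kJ/mol)(1.422) = 3.52 kJ/mol
ΔG > 0, so the forward reaction is non-spontaneous (proceeds in reverse).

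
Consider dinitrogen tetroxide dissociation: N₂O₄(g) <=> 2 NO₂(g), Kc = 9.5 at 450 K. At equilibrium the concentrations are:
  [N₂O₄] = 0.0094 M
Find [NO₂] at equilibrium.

[NO₂] = 0.30 M

At equilibrium, Kc = [NO₂]² / [N₂O₄] = 9.5.
([NO₂])² / (0.0094) = 9.5
[NO₂]² = 0.0893 ⇒ [NO₂] = 0.30 M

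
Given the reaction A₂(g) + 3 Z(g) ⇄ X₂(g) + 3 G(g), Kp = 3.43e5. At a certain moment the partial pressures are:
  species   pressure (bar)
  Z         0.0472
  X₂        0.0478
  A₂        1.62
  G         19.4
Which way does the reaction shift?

reverse (toward reactants)

Qp = P(X₂)·P(G)³ / (P(A₂)·P(Z)³) = (0.0478)·(19.4)³ / ((1.62)·(0.0472)³) = 2.05e6
Qp = 2.05e6 > Kp = 3.43e5, so the reverse reaction proceeds.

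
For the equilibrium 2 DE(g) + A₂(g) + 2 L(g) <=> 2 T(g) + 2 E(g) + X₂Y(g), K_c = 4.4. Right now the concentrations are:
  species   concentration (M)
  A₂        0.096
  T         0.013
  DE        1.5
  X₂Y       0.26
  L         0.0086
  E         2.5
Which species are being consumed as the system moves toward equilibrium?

Q_c = [T]²·[E]²·[X₂Y] / ([DE]²·[A₂]·[L]²) = (0.013)²·(2.5)²·(0.26) / ((1.5)²·(0.096)·(0.0086)²) = 17
Q_c = 17 > K_c = 4.4: net reverse reaction.

T, E, X₂Y (products)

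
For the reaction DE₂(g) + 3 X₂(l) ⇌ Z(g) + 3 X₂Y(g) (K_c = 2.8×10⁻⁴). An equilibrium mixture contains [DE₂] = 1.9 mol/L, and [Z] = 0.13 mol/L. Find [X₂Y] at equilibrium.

[X₂Y] = 0.16 mol/L

(X₂ is a pure liquid — omitted from K_c.)
At equilibrium, K_c = [Z]·[X₂Y]³ / [DE₂] = 2.8×10⁻⁴.
(0.13)·([X₂Y])³ / (1.9) = 2.8×10⁻⁴
[X₂Y]³ = 0.00409 ⇒ [X₂Y] = 0.16 mol/L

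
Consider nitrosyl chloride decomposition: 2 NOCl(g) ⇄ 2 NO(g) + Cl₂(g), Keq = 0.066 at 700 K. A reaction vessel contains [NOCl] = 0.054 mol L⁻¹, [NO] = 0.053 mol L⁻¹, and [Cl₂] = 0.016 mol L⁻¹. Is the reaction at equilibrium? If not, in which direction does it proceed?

Q = [NO]²·[Cl₂] / [NOCl]² = (0.053)²·(0.016) / (0.054)² = 0.015
Q = 0.015 < Keq = 0.066, so the forward reaction proceeds.

to the right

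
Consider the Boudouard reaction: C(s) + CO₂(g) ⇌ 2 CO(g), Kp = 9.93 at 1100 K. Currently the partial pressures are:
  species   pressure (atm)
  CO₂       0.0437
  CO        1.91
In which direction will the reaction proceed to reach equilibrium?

reverse (toward reactants)

(C is a pure solid — omitted from Qp.)
Qp = P(CO)² / P(CO₂) = (1.91)² / (0.0437) = 83.5
Qp = 83.5 > Kp = 9.93, so the reverse reaction proceeds.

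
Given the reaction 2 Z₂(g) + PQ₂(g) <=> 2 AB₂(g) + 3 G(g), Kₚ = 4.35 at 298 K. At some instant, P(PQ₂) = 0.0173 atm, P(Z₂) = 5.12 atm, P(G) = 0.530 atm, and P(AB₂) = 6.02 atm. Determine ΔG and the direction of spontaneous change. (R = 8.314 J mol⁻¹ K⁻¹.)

Qₚ = P(AB₂)²·P(G)³ / (P(Z₂)²·P(PQ₂)) = (6.02)²·(0.530)³ / ((5.12)²·(0.0173)) = 11.9
ΔG = RT ln(Qₚ/Kₚ) = (8.314 J mol⁻¹ K⁻¹)(298 K) × ln(11.9/4.35)
   = (2.478 kJ/mol)(1.006) = 2.49 kJ/mol
ΔG > 0, so the forward reaction is non-spontaneous (proceeds in reverse).

ΔG = 2.49 kJ/mol; the forward reaction is non-spontaneous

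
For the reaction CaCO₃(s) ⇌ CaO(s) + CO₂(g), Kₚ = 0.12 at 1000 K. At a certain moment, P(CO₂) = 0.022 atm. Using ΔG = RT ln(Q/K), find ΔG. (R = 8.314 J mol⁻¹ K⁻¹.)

(CaCO₃, CaO are pure solids — omitted from Qₚ.)
Qₚ = P(CO₂) = 0.0220
ΔG = RT ln(Qₚ/Kₚ) = (8.314 J mol⁻¹ K⁻¹)(1000 K) × ln(0.0220/0.12)
   = (8.314 kJ/mol)(-1.696) = -14.1 kJ/mol
ΔG < 0, so the forward reaction is spontaneous (proceeds forward).

ΔG = -14.1 kJ/mol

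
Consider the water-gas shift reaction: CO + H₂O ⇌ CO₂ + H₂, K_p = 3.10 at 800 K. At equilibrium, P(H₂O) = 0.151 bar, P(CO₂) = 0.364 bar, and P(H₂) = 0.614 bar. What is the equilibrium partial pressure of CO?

At equilibrium, K_p = P(CO₂)·P(H₂) / (P(CO)·P(H₂O)) = 3.10.
(0.364)·(0.614) / ((P(CO))·(0.151)) = 3.10
P(CO) = 0.477 bar

P(CO) = 0.477 bar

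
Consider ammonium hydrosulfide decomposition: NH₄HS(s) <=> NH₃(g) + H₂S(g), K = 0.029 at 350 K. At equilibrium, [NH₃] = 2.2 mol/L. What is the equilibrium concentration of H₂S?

(NH₄HS is a pure solid — omitted from K.)
At equilibrium, K = [NH₃]·[H₂S] = 0.029.
(2.2)·([H₂S]) = 0.029
[H₂S] = 0.0132 = 0.013 mol/L

[H₂S] = 0.013 mol/L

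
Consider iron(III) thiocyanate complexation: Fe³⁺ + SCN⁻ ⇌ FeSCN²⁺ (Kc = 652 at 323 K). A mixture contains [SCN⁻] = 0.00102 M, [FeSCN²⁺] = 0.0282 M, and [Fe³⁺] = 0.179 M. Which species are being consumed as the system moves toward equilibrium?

Qc = [FeSCN²⁺] / ([Fe³⁺]·[SCN⁻]) = (0.0282) / ((0.179)·(0.00102)) = 154
Qc = 154 < Kc = 652: net forward reaction.

Fe³⁺, SCN⁻ (reactants)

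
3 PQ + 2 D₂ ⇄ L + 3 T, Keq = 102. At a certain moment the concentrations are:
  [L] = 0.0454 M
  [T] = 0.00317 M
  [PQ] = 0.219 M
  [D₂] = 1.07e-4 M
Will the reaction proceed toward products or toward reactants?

toward products

Q = [L]·[T]³ / ([PQ]³·[D₂]²) = (0.0454)·(0.00317)³ / ((0.219)³·(1.07e-4)²) = 12.0
Q = 12.0 < Keq = 102, so the forward reaction proceeds.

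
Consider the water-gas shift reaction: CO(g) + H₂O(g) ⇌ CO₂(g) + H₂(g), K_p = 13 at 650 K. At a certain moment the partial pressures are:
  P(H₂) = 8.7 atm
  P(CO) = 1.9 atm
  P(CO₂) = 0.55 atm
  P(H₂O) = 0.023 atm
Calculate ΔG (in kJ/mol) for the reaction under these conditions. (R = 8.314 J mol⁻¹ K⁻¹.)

Q_p = P(CO₂)·P(H₂) / (P(CO)·P(H₂O)) = (0.55)·(8.7) / ((1.9)·(0.023)) = 109
ΔG = RT ln(Q_p/K_p) = (8.314 J mol⁻¹ K⁻¹)(650 K) × ln(109/13)
   = (5.404 kJ/mol)(2.126) = 11.5 kJ/mol
ΔG > 0, so the forward reaction is non-spontaneous (proceeds in reverse).

ΔG = 11.5 kJ/mol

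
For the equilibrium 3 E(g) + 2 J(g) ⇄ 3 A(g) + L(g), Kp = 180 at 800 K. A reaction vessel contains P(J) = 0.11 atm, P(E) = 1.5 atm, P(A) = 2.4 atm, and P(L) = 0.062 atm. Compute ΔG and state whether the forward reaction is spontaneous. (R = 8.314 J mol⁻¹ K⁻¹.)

ΔG = -14.3 kJ/mol; the forward reaction is spontaneous

Qp = P(A)³·P(L) / (P(E)³·P(J)²) = (2.4)³·(0.062) / ((1.5)³·(0.11)²) = 21.0
ΔG = RT ln(Qp/Kp) = (8.314 J mol⁻¹ K⁻¹)(800 K) × ln(21.0/180)
   = (6.651 kJ/mol)(-2.148) = -14.3 kJ/mol
ΔG < 0, so the forward reaction is spontaneous (proceeds forward).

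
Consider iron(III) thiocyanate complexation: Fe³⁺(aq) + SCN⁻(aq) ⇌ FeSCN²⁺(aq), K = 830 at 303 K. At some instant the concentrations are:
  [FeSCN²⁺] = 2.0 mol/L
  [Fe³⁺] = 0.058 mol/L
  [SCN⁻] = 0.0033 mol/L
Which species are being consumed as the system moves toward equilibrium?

FeSCN²⁺ (products)

Q = [FeSCN²⁺] / ([Fe³⁺]·[SCN⁻]) = (2.0) / ((0.058)·(0.0033)) = 10000
Q = 10000 > K = 830: net reverse reaction.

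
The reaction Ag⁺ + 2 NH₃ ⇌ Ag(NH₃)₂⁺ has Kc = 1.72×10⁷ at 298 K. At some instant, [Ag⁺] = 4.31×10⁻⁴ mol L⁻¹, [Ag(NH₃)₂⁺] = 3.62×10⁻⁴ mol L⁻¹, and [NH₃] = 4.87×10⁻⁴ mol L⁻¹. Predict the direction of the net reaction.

toward products

Qc = [Ag(NH₃)₂⁺] / ([Ag⁺]·[NH₃]²) = (3.62×10⁻⁴) / ((4.31×10⁻⁴)·(4.87×10⁻⁴)²) = 3.54×10⁶
Qc = 3.54×10⁶ < Kc = 1.72×10⁷, so the forward reaction proceeds.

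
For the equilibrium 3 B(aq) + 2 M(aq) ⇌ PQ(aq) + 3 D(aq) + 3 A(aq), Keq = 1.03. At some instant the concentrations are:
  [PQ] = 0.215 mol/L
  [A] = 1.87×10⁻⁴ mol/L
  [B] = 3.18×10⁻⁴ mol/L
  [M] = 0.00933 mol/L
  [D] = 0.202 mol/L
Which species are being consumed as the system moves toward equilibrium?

PQ, D, A (products)

Q = [PQ]·[D]³·[A]³ / ([B]³·[M]²) = (0.215)·(0.202)³·(1.87×10⁻⁴)³ / ((3.18×10⁻⁴)³·(0.00933)²) = 4.14
Q = 4.14 > Keq = 1.03: net reverse reaction.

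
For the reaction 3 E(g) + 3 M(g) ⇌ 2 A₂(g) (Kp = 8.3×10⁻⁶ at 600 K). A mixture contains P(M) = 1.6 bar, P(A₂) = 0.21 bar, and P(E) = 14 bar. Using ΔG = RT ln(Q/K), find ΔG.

ΔG = -3.74 kJ/mol

Qp = P(A₂)² / (P(E)³·P(M)³) = (0.21)² / ((14)³·(1.6)³) = 3.92×10⁻⁶
ΔG = RT ln(Qp/Kp) = (8.314 J mol⁻¹ K⁻¹)(600 K) × ln(3.92×10⁻⁶/8.3×10⁻⁶)
   = (4.988 kJ/mol)(-0.7502) = -3.74 kJ/mol
ΔG < 0, so the forward reaction is spontaneous (proceeds forward).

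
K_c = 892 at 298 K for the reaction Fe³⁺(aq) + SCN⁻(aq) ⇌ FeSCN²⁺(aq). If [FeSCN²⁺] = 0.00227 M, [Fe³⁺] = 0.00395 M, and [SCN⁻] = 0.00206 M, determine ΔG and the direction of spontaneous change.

Q_c = [FeSCN²⁺] / ([Fe³⁺]·[SCN⁻]) = (0.00227) / ((0.00395)·(0.00206)) = 279
ΔG = RT ln(Q_c/K_c) = (8.314 J mol⁻¹ K⁻¹)(298 K) × ln(279/892)
   = (2.478 kJ/mol)(-1.162) = -2.88 kJ/mol
ΔG < 0, so the forward reaction is spontaneous (proceeds forward).

ΔG = -2.88 kJ/mol; the forward reaction is spontaneous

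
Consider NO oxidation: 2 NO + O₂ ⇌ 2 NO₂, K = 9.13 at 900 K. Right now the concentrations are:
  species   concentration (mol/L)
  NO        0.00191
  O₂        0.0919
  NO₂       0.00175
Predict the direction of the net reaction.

Q = [NO₂]² / ([NO]²·[O₂]) = (0.00175)² / ((0.00191)²·(0.0919)) = 9.13
Q = 9.13 = K, so the system is already at equilibrium.

at equilibrium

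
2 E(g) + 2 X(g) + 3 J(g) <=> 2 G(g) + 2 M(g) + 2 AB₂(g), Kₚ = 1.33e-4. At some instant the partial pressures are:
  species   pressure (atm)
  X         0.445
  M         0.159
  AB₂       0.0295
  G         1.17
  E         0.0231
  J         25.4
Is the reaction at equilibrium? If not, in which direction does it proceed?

Qₚ = P(G)²·P(M)²·P(AB₂)² / (P(E)²·P(X)²·P(J)³) = (1.17)²·(0.159)²·(0.0295)² / ((0.0231)²·(0.445)²·(25.4)³) = 1.74e-5
Qₚ = 1.74e-5 < Kₚ = 1.33e-4, so the forward reaction proceeds.

forward (toward products)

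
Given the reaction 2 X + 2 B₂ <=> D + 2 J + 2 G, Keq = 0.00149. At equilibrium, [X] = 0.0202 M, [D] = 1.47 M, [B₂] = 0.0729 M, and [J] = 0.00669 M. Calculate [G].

At equilibrium, Keq = [D]·[J]²·[G]² / ([X]²·[B₂]²) = 0.00149.
(1.47)·(0.00669)²·([G])² / ((0.0202)²·(0.0729)²) = 0.00149
[G]² = 4.91e-5 ⇒ [G] = 0.00701 M

[G] = 0.00701 M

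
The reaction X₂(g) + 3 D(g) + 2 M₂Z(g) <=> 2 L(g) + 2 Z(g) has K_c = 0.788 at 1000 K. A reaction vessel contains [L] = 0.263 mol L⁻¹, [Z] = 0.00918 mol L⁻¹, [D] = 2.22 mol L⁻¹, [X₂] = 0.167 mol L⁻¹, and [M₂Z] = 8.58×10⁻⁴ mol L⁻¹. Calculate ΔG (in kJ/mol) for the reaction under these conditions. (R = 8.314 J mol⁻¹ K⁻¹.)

ΔG = 14.2 kJ/mol

Q_c = [L]²·[Z]² / ([X₂]·[D]³·[M₂Z]²) = (0.263)²·(0.00918)² / ((0.167)·(2.22)³·(8.58×10⁻⁴)²) = 4.33
ΔG = RT ln(Q_c/K_c) = (8.314 J mol⁻¹ K⁻¹)(1000 K) × ln(4.33/0.788)
   = (8.314 kJ/mol)(1.704) = 14.2 kJ/mol
ΔG > 0, so the forward reaction is non-spontaneous (proceeds in reverse).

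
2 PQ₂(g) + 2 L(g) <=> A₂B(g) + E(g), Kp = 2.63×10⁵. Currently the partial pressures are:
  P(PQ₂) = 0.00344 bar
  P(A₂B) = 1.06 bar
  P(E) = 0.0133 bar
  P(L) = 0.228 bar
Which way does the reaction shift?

Qp = P(A₂B)·P(E) / (P(PQ₂)²·P(L)²) = (1.06)·(0.0133) / ((0.00344)²·(0.228)²) = 22900
Qp = 22900 < Kp = 2.63×10⁵, so the forward reaction proceeds.

to the right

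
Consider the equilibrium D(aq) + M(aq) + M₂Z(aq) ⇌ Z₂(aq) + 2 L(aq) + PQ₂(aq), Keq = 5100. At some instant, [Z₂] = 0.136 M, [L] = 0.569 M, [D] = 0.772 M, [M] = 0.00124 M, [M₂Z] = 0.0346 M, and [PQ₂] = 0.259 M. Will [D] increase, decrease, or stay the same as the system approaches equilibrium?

decrease

Q = [Z₂]·[L]²·[PQ₂] / ([D]·[M]·[M₂Z]) = (0.136)·(0.569)²·(0.259) / ((0.772)·(0.00124)·(0.0346)) = 344
Q = 344 < Keq = 5100: net forward reaction.
D is a reactant, so it decreases.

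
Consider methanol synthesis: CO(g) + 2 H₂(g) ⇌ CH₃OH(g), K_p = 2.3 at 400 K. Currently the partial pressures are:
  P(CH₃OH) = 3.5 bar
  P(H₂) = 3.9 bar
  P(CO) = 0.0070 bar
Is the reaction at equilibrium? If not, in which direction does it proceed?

Q_p = P(CH₃OH) / (P(CO)·P(H₂)²) = (3.5) / ((0.0070)·(3.9)²) = 33
Q_p = 33 > K_p = 2.3, so the reverse reaction proceeds.

to the left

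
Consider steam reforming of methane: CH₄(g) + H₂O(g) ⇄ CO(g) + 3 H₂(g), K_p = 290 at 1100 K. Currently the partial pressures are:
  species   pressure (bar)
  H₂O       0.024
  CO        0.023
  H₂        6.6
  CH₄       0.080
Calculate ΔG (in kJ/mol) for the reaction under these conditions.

ΔG = 22.6 kJ/mol

Q_p = P(CO)·P(H₂)³ / (P(CH₄)·P(H₂O)) = (0.023)·(6.6)³ / ((0.080)·(0.024)) = 3440
ΔG = RT ln(Q_p/K_p) = (8.314 J mol⁻¹ K⁻¹)(1100 K) × ln(3440/290)
   = (9.145 kJ/mol)(2.473) = 22.6 kJ/mol
ΔG > 0, so the forward reaction is non-spontaneous (proceeds in reverse).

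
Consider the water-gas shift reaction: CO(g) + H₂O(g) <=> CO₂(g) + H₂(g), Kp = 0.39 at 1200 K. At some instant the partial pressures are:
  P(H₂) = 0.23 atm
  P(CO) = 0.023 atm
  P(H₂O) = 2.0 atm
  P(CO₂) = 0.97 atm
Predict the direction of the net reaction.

Qp = P(CO₂)·P(H₂) / (P(CO)·P(H₂O)) = (0.97)·(0.23) / ((0.023)·(2.0)) = 4.8
Qp = 4.8 > Kp = 0.39, so the reverse reaction proceeds.

toward reactants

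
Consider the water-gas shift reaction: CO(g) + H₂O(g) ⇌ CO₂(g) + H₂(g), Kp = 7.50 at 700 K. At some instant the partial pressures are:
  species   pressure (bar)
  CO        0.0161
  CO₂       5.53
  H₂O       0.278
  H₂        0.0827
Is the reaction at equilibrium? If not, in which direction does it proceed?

Qp = P(CO₂)·P(H₂) / (P(CO)·P(H₂O)) = (5.53)·(0.0827) / ((0.0161)·(0.278)) = 102
Qp = 102 > Kp = 7.50, so the reverse reaction proceeds.

to the left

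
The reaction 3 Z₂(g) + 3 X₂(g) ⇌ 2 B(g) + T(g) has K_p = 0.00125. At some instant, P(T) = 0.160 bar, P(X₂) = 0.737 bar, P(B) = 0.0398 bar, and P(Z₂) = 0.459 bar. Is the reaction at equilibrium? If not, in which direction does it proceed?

Q_p = P(B)²·P(T) / (P(Z₂)³·P(X₂)³) = (0.0398)²·(0.160) / ((0.459)³·(0.737)³) = 0.00655
Q_p = 0.00655 > K_p = 0.00125, so the reverse reaction proceeds.

toward reactants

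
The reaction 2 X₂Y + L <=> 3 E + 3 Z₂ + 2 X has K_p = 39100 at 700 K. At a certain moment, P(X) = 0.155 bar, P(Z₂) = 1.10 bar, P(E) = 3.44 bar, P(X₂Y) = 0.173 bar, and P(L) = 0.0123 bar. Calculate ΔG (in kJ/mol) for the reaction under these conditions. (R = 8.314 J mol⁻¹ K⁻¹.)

Q_p = P(E)³·P(Z₂)³·P(X)² / (P(X₂Y)²·P(L)) = (3.44)³·(1.10)³·(0.155)² / ((0.173)²·(0.0123)) = 3540
ΔG = RT ln(Q_p/K_p) = (8.314 J mol⁻¹ K⁻¹)(700 K) × ln(3540/39100)
   = (5.820 kJ/mol)(-2.402) = -14.0 kJ/mol
ΔG < 0, so the forward reaction is spontaneous (proceeds forward).

ΔG = -14.0 kJ/mol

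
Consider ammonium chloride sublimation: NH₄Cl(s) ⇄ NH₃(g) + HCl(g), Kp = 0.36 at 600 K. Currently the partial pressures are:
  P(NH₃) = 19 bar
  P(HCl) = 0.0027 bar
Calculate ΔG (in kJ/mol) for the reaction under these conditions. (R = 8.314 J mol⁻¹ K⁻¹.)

(NH₄Cl is a pure solid — omitted from Qp.)
Qp = P(NH₃)·P(HCl) = (19)·(0.0027) = 0.0513
ΔG = RT ln(Qp/Kp) = (8.314 J mol⁻¹ K⁻¹)(600 K) × ln(0.0513/0.36)
   = (4.988 kJ/mol)(-1.948) = -9.72 kJ/mol
ΔG < 0, so the forward reaction is spontaneous (proceeds forward).

ΔG = -9.72 kJ/mol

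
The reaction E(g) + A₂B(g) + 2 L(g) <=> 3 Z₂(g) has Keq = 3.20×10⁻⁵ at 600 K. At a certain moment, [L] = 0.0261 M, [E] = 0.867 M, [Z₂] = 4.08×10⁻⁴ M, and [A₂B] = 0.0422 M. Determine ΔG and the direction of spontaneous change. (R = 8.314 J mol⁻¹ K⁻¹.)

Q = [Z₂]³ / ([E]·[A₂B]·[L]²) = (4.08×10⁻⁴)³ / ((0.867)·(0.0422)·(0.0261)²) = 2.73×10⁻⁶
ΔG = RT ln(Q/Keq) = (8.314 J mol⁻¹ K⁻¹)(600 K) × ln(2.73×10⁻⁶/3.20×10⁻⁵)
   = (4.988 kJ/mol)(-2.461) = -12.3 kJ/mol
ΔG < 0, so the forward reaction is spontaneous (proceeds forward).

ΔG = -12.3 kJ/mol; the forward reaction is spontaneous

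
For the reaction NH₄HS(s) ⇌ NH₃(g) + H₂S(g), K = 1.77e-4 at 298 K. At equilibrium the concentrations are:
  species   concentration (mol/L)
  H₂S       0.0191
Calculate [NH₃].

[NH₃] = 0.00927 mol/L

(NH₄HS is a pure solid — omitted from K.)
At equilibrium, K = [NH₃]·[H₂S] = 1.77e-4.
([NH₃])·(0.0191) = 1.77e-4
[NH₃] = 0.00927 mol/L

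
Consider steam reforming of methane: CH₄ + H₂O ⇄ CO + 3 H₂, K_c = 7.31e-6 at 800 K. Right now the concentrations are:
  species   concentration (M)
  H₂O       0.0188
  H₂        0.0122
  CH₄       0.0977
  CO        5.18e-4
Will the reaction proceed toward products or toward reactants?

to the right

Q_c = [CO]·[H₂]³ / ([CH₄]·[H₂O]) = (5.18e-4)·(0.0122)³ / ((0.0977)·(0.0188)) = 5.12e-7
Q_c = 5.12e-7 < K_c = 7.31e-6, so the forward reaction proceeds.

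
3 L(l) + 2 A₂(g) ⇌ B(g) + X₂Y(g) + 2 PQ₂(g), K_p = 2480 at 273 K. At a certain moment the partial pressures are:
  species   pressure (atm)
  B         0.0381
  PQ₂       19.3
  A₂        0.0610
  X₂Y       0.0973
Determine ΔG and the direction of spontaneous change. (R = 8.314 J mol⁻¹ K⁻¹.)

ΔG = -4.31 kJ/mol; the forward reaction is spontaneous

(L is a pure liquid — omitted from Q_p.)
Q_p = P(B)·P(X₂Y)·P(PQ₂)² / P(A₂)² = (0.0381)·(0.0973)·(19.3)² / (0.0610)² = 371
ΔG = RT ln(Q_p/K_p) = (8.314 J mol⁻¹ K⁻¹)(273 K) × ln(371/2480)
   = (2.270 kJ/mol)(-1.900) = -4.31 kJ/mol
ΔG < 0, so the forward reaction is spontaneous (proceeds forward).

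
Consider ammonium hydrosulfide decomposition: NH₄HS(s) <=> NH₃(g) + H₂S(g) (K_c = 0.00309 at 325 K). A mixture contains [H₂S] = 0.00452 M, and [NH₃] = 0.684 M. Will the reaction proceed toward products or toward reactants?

no net change (already at equilibrium)

(NH₄HS is a pure solid — omitted from Q_c.)
Q_c = [NH₃]·[H₂S] = (0.684)·(0.00452) = 0.00309
Q_c = 0.00309 = K_c, so the system is already at equilibrium.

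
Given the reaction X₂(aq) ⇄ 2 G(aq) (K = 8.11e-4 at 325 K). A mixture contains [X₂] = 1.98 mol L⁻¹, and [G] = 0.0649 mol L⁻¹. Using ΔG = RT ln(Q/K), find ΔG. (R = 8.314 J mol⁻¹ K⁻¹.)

Q = [G]² / [X₂] = (0.0649)² / (1.98) = 0.00213
ΔG = RT ln(Q/K) = (8.314 J mol⁻¹ K⁻¹)(325 K) × ln(0.00213/8.11e-4)
   = (2.702 kJ/mol)(0.9656) = 2.61 kJ/mol
ΔG > 0, so the forward reaction is non-spontaneous (proceeds in reverse).

ΔG = 2.61 kJ/mol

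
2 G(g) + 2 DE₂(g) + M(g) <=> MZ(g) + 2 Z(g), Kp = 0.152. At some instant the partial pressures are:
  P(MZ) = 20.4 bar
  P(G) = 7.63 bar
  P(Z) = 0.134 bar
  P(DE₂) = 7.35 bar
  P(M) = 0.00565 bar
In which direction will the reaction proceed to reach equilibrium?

to the right

Qp = P(MZ)·P(Z)² / (P(G)²·P(DE₂)²·P(M)) = (20.4)·(0.134)² / ((7.63)²·(7.35)²·(0.00565)) = 0.0206
Qp = 0.0206 < Kp = 0.152, so the forward reaction proceeds.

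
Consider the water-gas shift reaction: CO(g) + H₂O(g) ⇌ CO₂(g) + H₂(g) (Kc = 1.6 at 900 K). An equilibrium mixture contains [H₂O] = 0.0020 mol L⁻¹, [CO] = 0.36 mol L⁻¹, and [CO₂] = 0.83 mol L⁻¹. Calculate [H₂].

At equilibrium, Kc = [CO₂]·[H₂] / ([CO]·[H₂O]) = 1.6.
(0.83)·([H₂]) / ((0.36)·(0.0020)) = 1.6
[H₂] = 0.00139 = 0.0014 mol L⁻¹

[H₂] = 0.0014 mol L⁻¹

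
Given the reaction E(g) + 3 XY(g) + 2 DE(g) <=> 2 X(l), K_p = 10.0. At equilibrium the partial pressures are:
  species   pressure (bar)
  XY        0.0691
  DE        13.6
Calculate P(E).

P(E) = 1.64 bar

(X is a pure liquid — omitted from K_p.)
At equilibrium, K_p = 1 / (P(E)·P(XY)³·P(DE)²) = 10.0.
1 / ((P(E))·(0.0691)³·(13.6)²) = 10.0
P(E) = 1.64 bar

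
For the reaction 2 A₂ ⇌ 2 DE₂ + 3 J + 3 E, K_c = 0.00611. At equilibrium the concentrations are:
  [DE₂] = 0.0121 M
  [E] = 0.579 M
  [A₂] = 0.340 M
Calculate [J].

At equilibrium, K_c = [DE₂]²·[J]³·[E]³ / [A₂]² = 0.00611.
(0.0121)²·([J])³·(0.579)³ / (0.340)² = 0.00611
[J]³ = 24.9 ⇒ [J] = 2.92 M

[J] = 2.92 M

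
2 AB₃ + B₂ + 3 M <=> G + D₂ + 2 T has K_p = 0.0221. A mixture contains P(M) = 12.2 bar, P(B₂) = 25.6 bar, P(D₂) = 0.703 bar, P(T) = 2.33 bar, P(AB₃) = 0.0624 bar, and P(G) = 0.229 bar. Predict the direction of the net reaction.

in the forward direction

Q_p = P(G)·P(D₂)·P(T)² / (P(AB₃)²·P(B₂)·P(M)³) = (0.229)·(0.703)·(2.33)² / ((0.0624)²·(25.6)·(12.2)³) = 0.00483
Q_p = 0.00483 < K_p = 0.0221, so the forward reaction proceeds.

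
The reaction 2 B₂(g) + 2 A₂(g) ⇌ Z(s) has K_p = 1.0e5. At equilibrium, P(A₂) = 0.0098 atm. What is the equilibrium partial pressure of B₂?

P(B₂) = 0.32 atm

(Z is a pure solid — omitted from K_p.)
At equilibrium, K_p = 1 / (P(B₂)²·P(A₂)²) = 1.0e5.
1 / ((P(B₂))²·(0.0098)²) = 1.0e5
P(B₂)² = 0.104 ⇒ P(B₂) = 0.32 atm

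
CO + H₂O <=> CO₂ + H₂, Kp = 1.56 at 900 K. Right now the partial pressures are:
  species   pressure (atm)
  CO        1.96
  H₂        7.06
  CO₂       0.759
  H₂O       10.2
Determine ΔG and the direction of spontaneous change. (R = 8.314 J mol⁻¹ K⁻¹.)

Qp = P(CO₂)·P(H₂) / (P(CO)·P(H₂O)) = (0.759)·(7.06) / ((1.96)·(10.2)) = 0.268
ΔG = RT ln(Qp/Kp) = (8.314 J mol⁻¹ K⁻¹)(900 K) × ln(0.268/1.56)
   = (7.483 kJ/mol)(-1.761) = -13.2 kJ/mol
ΔG < 0, so the forward reaction is spontaneous (proceeds forward).

ΔG = -13.2 kJ/mol; the forward reaction is spontaneous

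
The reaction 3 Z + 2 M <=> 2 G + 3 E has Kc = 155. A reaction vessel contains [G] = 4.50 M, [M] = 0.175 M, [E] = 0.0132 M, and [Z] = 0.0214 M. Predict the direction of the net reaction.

Qc = [G]²·[E]³ / ([Z]³·[M]²) = (4.50)²·(0.0132)³ / ((0.0214)³·(0.175)²) = 155
Qc = 155 = Kc, so the system is already at equilibrium.

neither direction; the system is at equilibrium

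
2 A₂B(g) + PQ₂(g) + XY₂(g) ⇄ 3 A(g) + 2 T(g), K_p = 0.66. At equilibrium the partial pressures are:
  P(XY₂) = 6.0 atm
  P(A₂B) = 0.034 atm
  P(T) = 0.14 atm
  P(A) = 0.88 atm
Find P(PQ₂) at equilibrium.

P(PQ₂) = 2.9 atm

At equilibrium, K_p = P(A)³·P(T)² / (P(A₂B)²·P(PQ₂)·P(XY₂)) = 0.66.
(0.88)³·(0.14)² / ((0.034)²·(P(PQ₂))·(6.0)) = 0.66
P(PQ₂) = 2.92 = 2.9 atm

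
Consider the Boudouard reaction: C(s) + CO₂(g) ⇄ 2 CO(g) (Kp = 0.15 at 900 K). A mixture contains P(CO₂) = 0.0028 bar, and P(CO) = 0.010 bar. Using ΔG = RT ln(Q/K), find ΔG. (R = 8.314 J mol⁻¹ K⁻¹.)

(C is a pure solid — omitted from Qp.)
Qp = P(CO)² / P(CO₂) = (0.010)² / (0.0028) = 0.0357
ΔG = RT ln(Qp/Kp) = (8.314 J mol⁻¹ K⁻¹)(900 K) × ln(0.0357/0.15)
   = (7.483 kJ/mol)(-1.435) = -10.7 kJ/mol
ΔG < 0, so the forward reaction is spontaneous (proceeds forward).

ΔG = -10.7 kJ/mol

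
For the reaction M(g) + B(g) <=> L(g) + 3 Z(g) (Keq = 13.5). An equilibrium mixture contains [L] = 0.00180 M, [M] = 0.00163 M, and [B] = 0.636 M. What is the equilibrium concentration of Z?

[Z] = 1.98 M

At equilibrium, Keq = [L]·[Z]³ / ([M]·[B]) = 13.5.
(0.00180)·([Z])³ / ((0.00163)·(0.636)) = 13.5
[Z]³ = 7.78 ⇒ [Z] = 1.98 M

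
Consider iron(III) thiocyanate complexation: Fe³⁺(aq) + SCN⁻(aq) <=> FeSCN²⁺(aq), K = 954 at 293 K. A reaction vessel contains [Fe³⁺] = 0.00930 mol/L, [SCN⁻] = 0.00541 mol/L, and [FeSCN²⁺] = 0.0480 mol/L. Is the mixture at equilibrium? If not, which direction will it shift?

yes, at equilibrium

Q = [FeSCN²⁺] / ([Fe³⁺]·[SCN⁻]) = (0.0480) / ((0.00930)·(0.00541)) = 954
Q = 954 = K; the system is at equilibrium.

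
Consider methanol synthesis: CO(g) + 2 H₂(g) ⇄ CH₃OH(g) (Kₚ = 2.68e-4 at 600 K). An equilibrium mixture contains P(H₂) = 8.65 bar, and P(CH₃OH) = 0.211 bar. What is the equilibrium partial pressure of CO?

P(CO) = 10.5 bar

At equilibrium, Kₚ = P(CH₃OH) / (P(CO)·P(H₂)²) = 2.68e-4.
(0.211) / ((P(CO))·(8.65)²) = 2.68e-4
P(CO) = 10.5 bar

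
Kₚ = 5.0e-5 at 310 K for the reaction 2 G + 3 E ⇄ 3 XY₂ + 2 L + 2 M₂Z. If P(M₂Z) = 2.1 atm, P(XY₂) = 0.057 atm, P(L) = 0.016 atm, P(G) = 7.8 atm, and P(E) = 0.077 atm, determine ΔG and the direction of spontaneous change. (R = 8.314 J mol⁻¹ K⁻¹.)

ΔG = -4.88 kJ/mol; the forward reaction is spontaneous

Qₚ = P(XY₂)³·P(L)²·P(M₂Z)² / (P(G)²·P(E)³) = (0.057)³·(0.016)²·(2.1)² / ((7.8)²·(0.077)³) = 7.53e-6
ΔG = RT ln(Qₚ/Kₚ) = (8.314 J mol⁻¹ K⁻¹)(310 K) × ln(7.53e-6/5.0e-5)
   = (2.577 kJ/mol)(-1.893) = -4.88 kJ/mol
ΔG < 0, so the forward reaction is spontaneous (proceeds forward).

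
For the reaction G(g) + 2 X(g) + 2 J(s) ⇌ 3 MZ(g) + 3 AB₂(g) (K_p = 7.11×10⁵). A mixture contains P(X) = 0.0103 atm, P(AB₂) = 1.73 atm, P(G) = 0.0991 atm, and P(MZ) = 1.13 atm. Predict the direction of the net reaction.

at equilibrium

(J is a pure solid — omitted from Q_p.)
Q_p = P(MZ)³·P(AB₂)³ / (P(G)·P(X)²) = (1.13)³·(1.73)³ / ((0.0991)·(0.0103)²) = 7.11×10⁵
Q_p = 7.11×10⁵ = K_p, so the system is already at equilibrium.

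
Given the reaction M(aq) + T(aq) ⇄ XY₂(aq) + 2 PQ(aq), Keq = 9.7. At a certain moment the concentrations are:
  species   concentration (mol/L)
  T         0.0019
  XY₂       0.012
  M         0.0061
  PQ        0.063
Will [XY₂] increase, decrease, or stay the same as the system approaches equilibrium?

increase

Q = [XY₂]·[PQ]² / ([M]·[T]) = (0.012)·(0.063)² / ((0.0061)·(0.0019)) = 4.1
Q = 4.1 < Keq = 9.7: net forward reaction.
XY₂ is a product, so it increases.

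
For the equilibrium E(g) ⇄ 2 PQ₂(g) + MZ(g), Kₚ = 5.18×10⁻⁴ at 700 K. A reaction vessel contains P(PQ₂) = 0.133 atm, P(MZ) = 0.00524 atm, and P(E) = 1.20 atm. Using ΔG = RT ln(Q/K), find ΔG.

Qₚ = P(PQ₂)²·P(MZ) / P(E) = (0.133)²·(0.00524) / (1.20) = 7.72×10⁻⁵
ΔG = RT ln(Qₚ/Kₚ) = (8.314 J mol⁻¹ K⁻¹)(700 K) × ln(7.72×10⁻⁵/5.18×10⁻⁴)
   = (5.820 kJ/mol)(-1.904) = -11.1 kJ/mol
ΔG < 0, so the forward reaction is spontaneous (proceeds forward).

ΔG = -11.1 kJ/mol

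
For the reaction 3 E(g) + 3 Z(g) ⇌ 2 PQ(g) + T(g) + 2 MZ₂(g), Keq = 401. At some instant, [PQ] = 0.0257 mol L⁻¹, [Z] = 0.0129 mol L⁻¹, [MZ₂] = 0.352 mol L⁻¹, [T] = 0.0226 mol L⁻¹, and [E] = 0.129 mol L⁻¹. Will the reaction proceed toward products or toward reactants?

Q = [PQ]²·[T]·[MZ₂]² / ([E]³·[Z]³) = (0.0257)²·(0.0226)·(0.352)² / ((0.129)³·(0.0129)³) = 401
Q = 401 = Keq, so the system is already at equilibrium.

no net change (already at equilibrium)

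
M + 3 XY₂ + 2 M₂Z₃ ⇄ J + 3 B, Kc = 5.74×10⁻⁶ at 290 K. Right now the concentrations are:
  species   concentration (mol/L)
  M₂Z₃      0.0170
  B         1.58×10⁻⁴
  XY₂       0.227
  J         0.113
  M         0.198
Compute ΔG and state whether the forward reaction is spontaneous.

Qc = [J]·[B]³ / ([M]·[XY₂]³·[M₂Z₃]²) = (0.113)·(1.58×10⁻⁴)³ / ((0.198)·(0.227)³·(0.0170)²) = 6.66×10⁻⁷
ΔG = RT ln(Qc/Kc) = (8.314 J mol⁻¹ K⁻¹)(290 K) × ln(6.66×10⁻⁷/5.74×10⁻⁶)
   = (2.411 kJ/mol)(-2.154) = -5.19 kJ/mol
ΔG < 0, so the forward reaction is spontaneous (proceeds forward).

ΔG = -5.19 kJ/mol; the forward reaction is spontaneous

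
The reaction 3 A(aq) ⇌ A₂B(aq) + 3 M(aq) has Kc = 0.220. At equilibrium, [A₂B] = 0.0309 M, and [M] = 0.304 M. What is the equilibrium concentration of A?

[A] = 0.158 M

At equilibrium, Kc = [A₂B]·[M]³ / [A]³ = 0.220.
(0.0309)·(0.304)³ / ([A])³ = 0.220
[A]³ = 0.00395 ⇒ [A] = 0.158 M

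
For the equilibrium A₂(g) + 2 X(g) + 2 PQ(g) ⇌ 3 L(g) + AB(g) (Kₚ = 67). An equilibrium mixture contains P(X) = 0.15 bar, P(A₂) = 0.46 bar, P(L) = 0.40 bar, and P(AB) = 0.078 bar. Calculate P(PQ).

P(PQ) = 0.085 bar

At equilibrium, Kₚ = P(L)³·P(AB) / (P(A₂)·P(X)²·P(PQ)²) = 67.
(0.40)³·(0.078) / ((0.46)·(0.15)²·(P(PQ))²) = 67
P(PQ)² = 0.00720 ⇒ P(PQ) = 0.085 bar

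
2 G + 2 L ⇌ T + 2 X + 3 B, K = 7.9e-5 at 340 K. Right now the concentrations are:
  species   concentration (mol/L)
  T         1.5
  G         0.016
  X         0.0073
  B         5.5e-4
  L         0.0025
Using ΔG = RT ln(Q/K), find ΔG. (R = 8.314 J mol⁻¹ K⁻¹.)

ΔG = -6.37 kJ/mol

Q = [T]·[X]²·[B]³ / ([G]²·[L]²) = (1.5)·(0.0073)²·(5.5e-4)³ / ((0.016)²·(0.0025)²) = 8.31e-6
ΔG = RT ln(Q/K) = (8.314 J mol⁻¹ K⁻¹)(340 K) × ln(8.31e-6/7.9e-5)
   = (2.827 kJ/mol)(-2.252) = -6.37 kJ/mol
ΔG < 0, so the forward reaction is spontaneous (proceeds forward).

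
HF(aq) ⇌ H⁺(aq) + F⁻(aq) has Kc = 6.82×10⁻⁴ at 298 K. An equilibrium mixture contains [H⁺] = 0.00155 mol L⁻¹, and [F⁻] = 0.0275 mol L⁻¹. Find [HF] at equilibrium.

[HF] = 0.0625 mol L⁻¹

At equilibrium, Kc = [H⁺]·[F⁻] / [HF] = 6.82×10⁻⁴.
(0.00155)·(0.0275) / ([HF]) = 6.82×10⁻⁴
[HF] = 0.0625 mol L⁻¹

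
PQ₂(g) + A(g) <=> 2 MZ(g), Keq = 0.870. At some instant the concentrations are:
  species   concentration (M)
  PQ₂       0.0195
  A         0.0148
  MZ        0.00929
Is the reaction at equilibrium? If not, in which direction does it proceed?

toward products

Q = [MZ]² / ([PQ₂]·[A]) = (0.00929)² / ((0.0195)·(0.0148)) = 0.299
Q = 0.299 < Keq = 0.870, so the forward reaction proceeds.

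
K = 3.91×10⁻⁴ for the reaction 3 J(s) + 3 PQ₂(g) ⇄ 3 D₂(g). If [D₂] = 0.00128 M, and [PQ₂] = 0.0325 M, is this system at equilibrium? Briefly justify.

no; Q < K, reaction proceeds forward

(J is a pure solid — omitted from Q.)
Q = [D₂]³ / [PQ₂]³ = (0.00128)³ / (0.0325)³ = 6.11×10⁻⁵
Q = 6.11×10⁻⁵ < K = 3.91×10⁻⁴: net forward reaction.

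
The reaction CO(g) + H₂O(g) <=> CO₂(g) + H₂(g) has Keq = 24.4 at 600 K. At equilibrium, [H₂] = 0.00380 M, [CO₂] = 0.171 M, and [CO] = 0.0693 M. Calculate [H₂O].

At equilibrium, Keq = [CO₂]·[H₂] / ([CO]·[H₂O]) = 24.4.
(0.171)·(0.00380) / ((0.0693)·([H₂O])) = 24.4
[H₂O] = 3.84×10⁻⁴ M

[H₂O] = 3.84×10⁻⁴ M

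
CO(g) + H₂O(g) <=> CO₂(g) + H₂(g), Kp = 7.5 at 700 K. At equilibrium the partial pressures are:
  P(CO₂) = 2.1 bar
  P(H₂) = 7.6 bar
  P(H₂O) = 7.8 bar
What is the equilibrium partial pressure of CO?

P(CO) = 0.27 bar

At equilibrium, Kp = P(CO₂)·P(H₂) / (P(CO)·P(H₂O)) = 7.5.
(2.1)·(7.6) / ((P(CO))·(7.8)) = 7.5
P(CO) = 0.273 = 0.27 bar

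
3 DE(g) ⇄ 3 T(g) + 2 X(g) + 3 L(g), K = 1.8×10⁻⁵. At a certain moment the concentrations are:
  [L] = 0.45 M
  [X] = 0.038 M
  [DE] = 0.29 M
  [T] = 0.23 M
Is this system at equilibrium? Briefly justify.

no; Q > K, reaction proceeds in reverse

Q = [T]³·[X]²·[L]³ / [DE]³ = (0.23)³·(0.038)²·(0.45)³ / (0.29)³ = 6.6×10⁻⁵
Q = 6.6×10⁻⁵ > K = 1.8×10⁻⁵: net reverse reaction.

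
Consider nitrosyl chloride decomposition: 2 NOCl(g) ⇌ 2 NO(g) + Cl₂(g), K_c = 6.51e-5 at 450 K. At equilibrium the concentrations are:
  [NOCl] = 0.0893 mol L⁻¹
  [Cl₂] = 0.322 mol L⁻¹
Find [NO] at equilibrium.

At equilibrium, K_c = [NO]²·[Cl₂] / [NOCl]² = 6.51e-5.
([NO])²·(0.322) / (0.0893)² = 6.51e-5
[NO]² = 1.61e-6 ⇒ [NO] = 0.00127 mol L⁻¹

[NO] = 0.00127 mol L⁻¹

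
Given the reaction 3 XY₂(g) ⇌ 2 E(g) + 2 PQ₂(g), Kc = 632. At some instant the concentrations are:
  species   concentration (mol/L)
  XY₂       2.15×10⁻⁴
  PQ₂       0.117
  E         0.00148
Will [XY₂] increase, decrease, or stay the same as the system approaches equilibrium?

Qc = [E]²·[PQ₂]² / [XY₂]³ = (0.00148)²·(0.117)² / (2.15×10⁻⁴)³ = 3020
Qc = 3020 > Kc = 632: net reverse reaction.
XY₂ is a reactant, so it increases.

increase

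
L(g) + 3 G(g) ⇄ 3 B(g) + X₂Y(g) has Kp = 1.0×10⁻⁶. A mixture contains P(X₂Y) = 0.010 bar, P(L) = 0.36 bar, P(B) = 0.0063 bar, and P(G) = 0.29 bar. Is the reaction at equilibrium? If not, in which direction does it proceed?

to the right

Qp = P(B)³·P(X₂Y) / (P(L)·P(G)³) = (0.0063)³·(0.010) / ((0.36)·(0.29)³) = 2.8×10⁻⁷
Qp = 2.8×10⁻⁷ < Kp = 1.0×10⁻⁶, so the forward reaction proceeds.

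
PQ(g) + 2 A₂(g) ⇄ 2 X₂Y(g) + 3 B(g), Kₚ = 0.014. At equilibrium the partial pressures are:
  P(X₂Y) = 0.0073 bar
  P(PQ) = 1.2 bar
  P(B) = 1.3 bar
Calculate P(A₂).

P(A₂) = 0.083 bar

At equilibrium, Kₚ = P(X₂Y)²·P(B)³ / (P(PQ)·P(A₂)²) = 0.014.
(0.0073)²·(1.3)³ / ((1.2)·(P(A₂))²) = 0.014
P(A₂)² = 0.00697 ⇒ P(A₂) = 0.083 bar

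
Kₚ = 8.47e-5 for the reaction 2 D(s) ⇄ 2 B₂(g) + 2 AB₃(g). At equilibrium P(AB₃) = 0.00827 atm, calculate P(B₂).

P(B₂) = 1.11 atm

(D is a pure solid — omitted from Kₚ.)
At equilibrium, Kₚ = P(B₂)²·P(AB₃)² = 8.47e-5.
(P(B₂))²·(0.00827)² = 8.47e-5
P(B₂)² = 1.24 ⇒ P(B₂) = 1.11 atm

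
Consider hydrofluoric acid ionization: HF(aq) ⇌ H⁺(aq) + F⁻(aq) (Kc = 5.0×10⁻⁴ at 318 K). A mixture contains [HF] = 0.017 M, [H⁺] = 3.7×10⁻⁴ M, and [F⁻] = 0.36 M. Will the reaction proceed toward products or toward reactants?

to the left

Qc = [H⁺]·[F⁻] / [HF] = (3.7×10⁻⁴)·(0.36) / (0.017) = 0.0078
Qc = 0.0078 > Kc = 5.0×10⁻⁴, so the reverse reaction proceeds.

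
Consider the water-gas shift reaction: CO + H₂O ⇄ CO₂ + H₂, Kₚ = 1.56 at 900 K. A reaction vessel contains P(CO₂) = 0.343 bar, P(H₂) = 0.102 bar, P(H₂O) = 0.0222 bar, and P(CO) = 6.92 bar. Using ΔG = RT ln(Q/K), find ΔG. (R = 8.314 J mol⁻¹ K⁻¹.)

Qₚ = P(CO₂)·P(H₂) / (P(CO)·P(H₂O)) = (0.343)·(0.102) / ((6.92)·(0.0222)) = 0.228
ΔG = RT ln(Qₚ/Kₚ) = (8.314 J mol⁻¹ K⁻¹)(900 K) × ln(0.228/1.56)
   = (7.483 kJ/mol)(-1.923) = -14.4 kJ/mol
ΔG < 0, so the forward reaction is spontaneous (proceeds forward).

ΔG = -14.4 kJ/mol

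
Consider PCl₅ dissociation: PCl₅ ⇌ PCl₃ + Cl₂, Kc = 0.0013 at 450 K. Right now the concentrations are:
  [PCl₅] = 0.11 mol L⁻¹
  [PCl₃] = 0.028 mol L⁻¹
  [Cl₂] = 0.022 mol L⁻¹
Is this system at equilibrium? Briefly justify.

Qc = [PCl₃]·[Cl₂] / [PCl₅] = (0.028)·(0.022) / (0.11) = 0.0056
Qc = 0.0056 > Kc = 0.0013: net reverse reaction.

no; Q > K, reaction proceeds in reverse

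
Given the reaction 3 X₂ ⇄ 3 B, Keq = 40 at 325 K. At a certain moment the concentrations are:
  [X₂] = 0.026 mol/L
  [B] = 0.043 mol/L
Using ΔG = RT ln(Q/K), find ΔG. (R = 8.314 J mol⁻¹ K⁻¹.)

ΔG = -5.89 kJ/mol

Q = [B]³ / [X₂]³ = (0.043)³ / (0.026)³ = 4.52
ΔG = RT ln(Q/Keq) = (8.314 J mol⁻¹ K⁻¹)(325 K) × ln(4.52/40)
   = (2.702 kJ/mol)(-2.180) = -5.89 kJ/mol
ΔG < 0, so the forward reaction is spontaneous (proceeds forward).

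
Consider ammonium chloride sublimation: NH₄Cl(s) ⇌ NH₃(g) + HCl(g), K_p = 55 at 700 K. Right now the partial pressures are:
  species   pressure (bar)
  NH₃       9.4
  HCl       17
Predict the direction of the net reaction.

to the left

(NH₄Cl is a pure solid — omitted from Q_p.)
Q_p = P(NH₃)·P(HCl) = (9.4)·(17) = 160
Q_p = 160 > K_p = 55, so the reverse reaction proceeds.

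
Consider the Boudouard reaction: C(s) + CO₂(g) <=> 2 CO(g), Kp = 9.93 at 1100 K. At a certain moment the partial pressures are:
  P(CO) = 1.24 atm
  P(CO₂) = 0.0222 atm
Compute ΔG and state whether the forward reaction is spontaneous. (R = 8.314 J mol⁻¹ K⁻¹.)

(C is a pure solid — omitted from Qp.)
Qp = P(CO)² / P(CO₂) = (1.24)² / (0.0222) = 69.3
ΔG = RT ln(Qp/Kp) = (8.314 J mol⁻¹ K⁻¹)(1100 K) × ln(69.3/9.93)
   = (9.145 kJ/mol)(1.943) = 17.8 kJ/mol
ΔG > 0, so the forward reaction is non-spontaneous (proceeds in reverse).

ΔG = 17.8 kJ/mol; the forward reaction is non-spontaneous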